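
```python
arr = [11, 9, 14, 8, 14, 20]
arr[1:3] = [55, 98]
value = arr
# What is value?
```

arr starts as [11, 9, 14, 8, 14, 20] (length 6). The slice arr[1:3] covers indices [1, 2] with values [9, 14]. Replacing that slice with [55, 98] (same length) produces [11, 55, 98, 8, 14, 20].

[11, 55, 98, 8, 14, 20]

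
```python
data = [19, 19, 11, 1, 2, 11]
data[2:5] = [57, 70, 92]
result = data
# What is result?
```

data starts as [19, 19, 11, 1, 2, 11] (length 6). The slice data[2:5] covers indices [2, 3, 4] with values [11, 1, 2]. Replacing that slice with [57, 70, 92] (same length) produces [19, 19, 57, 70, 92, 11].

[19, 19, 57, 70, 92, 11]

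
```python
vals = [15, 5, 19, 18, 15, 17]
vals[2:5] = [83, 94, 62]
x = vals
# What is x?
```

vals starts as [15, 5, 19, 18, 15, 17] (length 6). The slice vals[2:5] covers indices [2, 3, 4] with values [19, 18, 15]. Replacing that slice with [83, 94, 62] (same length) produces [15, 5, 83, 94, 62, 17].

[15, 5, 83, 94, 62, 17]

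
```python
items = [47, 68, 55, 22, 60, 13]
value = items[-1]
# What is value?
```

items has length 6. Negative index -1 maps to positive index 6 + (-1) = 5. items[5] = 13.

13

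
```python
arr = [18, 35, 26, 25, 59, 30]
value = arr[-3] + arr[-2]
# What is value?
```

arr has length 6. Negative index -3 maps to positive index 6 + (-3) = 3. arr[3] = 25.
arr has length 6. Negative index -2 maps to positive index 6 + (-2) = 4. arr[4] = 59.
Sum: 25 + 59 = 84.

84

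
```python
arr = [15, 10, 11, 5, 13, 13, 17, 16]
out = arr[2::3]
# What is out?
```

arr has length 8. The slice arr[2::3] selects indices [2, 5] (2->11, 5->13), giving [11, 13].

[11, 13]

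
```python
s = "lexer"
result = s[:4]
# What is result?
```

s has length 5. The slice s[:4] selects indices [0, 1, 2, 3] (0->'l', 1->'e', 2->'x', 3->'e'), giving 'lexe'.

'lexe'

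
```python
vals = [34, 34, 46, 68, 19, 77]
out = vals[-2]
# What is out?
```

vals has length 6. Negative index -2 maps to positive index 6 + (-2) = 4. vals[4] = 19.

19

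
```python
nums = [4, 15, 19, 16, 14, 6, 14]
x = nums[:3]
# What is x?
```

nums has length 7. The slice nums[:3] selects indices [0, 1, 2] (0->4, 1->15, 2->19), giving [4, 15, 19].

[4, 15, 19]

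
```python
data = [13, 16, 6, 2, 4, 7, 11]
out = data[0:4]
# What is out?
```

data has length 7. The slice data[0:4] selects indices [0, 1, 2, 3] (0->13, 1->16, 2->6, 3->2), giving [13, 16, 6, 2].

[13, 16, 6, 2]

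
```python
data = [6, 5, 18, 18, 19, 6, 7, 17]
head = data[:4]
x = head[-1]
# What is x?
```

data has length 8. The slice data[:4] selects indices [0, 1, 2, 3] (0->6, 1->5, 2->18, 3->18), giving [6, 5, 18, 18]. So head = [6, 5, 18, 18]. Then head[-1] = 18.

18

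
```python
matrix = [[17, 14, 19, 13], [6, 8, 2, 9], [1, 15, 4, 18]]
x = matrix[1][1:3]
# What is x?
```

matrix[1] = [6, 8, 2, 9]. matrix[1] has length 4. The slice matrix[1][1:3] selects indices [1, 2] (1->8, 2->2), giving [8, 2].

[8, 2]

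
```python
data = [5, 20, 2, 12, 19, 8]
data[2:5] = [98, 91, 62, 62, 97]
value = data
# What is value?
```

data starts as [5, 20, 2, 12, 19, 8] (length 6). The slice data[2:5] covers indices [2, 3, 4] with values [2, 12, 19]. Replacing that slice with [98, 91, 62, 62, 97] (different length) produces [5, 20, 98, 91, 62, 62, 97, 8].

[5, 20, 98, 91, 62, 62, 97, 8]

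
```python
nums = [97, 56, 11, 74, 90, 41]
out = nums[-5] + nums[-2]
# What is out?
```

nums has length 6. Negative index -5 maps to positive index 6 + (-5) = 1. nums[1] = 56.
nums has length 6. Negative index -2 maps to positive index 6 + (-2) = 4. nums[4] = 90.
Sum: 56 + 90 = 146.

146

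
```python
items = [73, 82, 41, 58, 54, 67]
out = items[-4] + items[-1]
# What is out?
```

items has length 6. Negative index -4 maps to positive index 6 + (-4) = 2. items[2] = 41.
items has length 6. Negative index -1 maps to positive index 6 + (-1) = 5. items[5] = 67.
Sum: 41 + 67 = 108.

108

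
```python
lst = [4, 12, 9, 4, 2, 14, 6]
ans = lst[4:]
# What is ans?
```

lst has length 7. The slice lst[4:] selects indices [4, 5, 6] (4->2, 5->14, 6->6), giving [2, 14, 6].

[2, 14, 6]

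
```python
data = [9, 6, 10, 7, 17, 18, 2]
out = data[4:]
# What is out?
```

data has length 7. The slice data[4:] selects indices [4, 5, 6] (4->17, 5->18, 6->2), giving [17, 18, 2].

[17, 18, 2]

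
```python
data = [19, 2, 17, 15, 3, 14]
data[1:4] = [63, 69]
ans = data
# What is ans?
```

data starts as [19, 2, 17, 15, 3, 14] (length 6). The slice data[1:4] covers indices [1, 2, 3] with values [2, 17, 15]. Replacing that slice with [63, 69] (different length) produces [19, 63, 69, 3, 14].

[19, 63, 69, 3, 14]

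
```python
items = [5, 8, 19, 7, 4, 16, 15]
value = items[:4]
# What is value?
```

items has length 7. The slice items[:4] selects indices [0, 1, 2, 3] (0->5, 1->8, 2->19, 3->7), giving [5, 8, 19, 7].

[5, 8, 19, 7]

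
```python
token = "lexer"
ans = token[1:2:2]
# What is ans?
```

token has length 5. The slice token[1:2:2] selects indices [1] (1->'e'), giving 'e'.

'e'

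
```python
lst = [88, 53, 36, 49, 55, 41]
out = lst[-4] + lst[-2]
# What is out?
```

lst has length 6. Negative index -4 maps to positive index 6 + (-4) = 2. lst[2] = 36.
lst has length 6. Negative index -2 maps to positive index 6 + (-2) = 4. lst[4] = 55.
Sum: 36 + 55 = 91.

91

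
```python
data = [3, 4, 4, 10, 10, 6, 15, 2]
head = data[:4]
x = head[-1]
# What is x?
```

data has length 8. The slice data[:4] selects indices [0, 1, 2, 3] (0->3, 1->4, 2->4, 3->10), giving [3, 4, 4, 10]. So head = [3, 4, 4, 10]. Then head[-1] = 10.

10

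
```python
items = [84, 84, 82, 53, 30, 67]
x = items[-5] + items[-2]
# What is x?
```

items has length 6. Negative index -5 maps to positive index 6 + (-5) = 1. items[1] = 84.
items has length 6. Negative index -2 maps to positive index 6 + (-2) = 4. items[4] = 30.
Sum: 84 + 30 = 114.

114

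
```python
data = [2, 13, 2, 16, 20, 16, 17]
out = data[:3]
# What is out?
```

data has length 7. The slice data[:3] selects indices [0, 1, 2] (0->2, 1->13, 2->2), giving [2, 13, 2].

[2, 13, 2]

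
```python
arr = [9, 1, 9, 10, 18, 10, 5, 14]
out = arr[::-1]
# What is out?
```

arr has length 8. The slice arr[::-1] selects indices [7, 6, 5, 4, 3, 2, 1, 0] (7->14, 6->5, 5->10, 4->18, 3->10, 2->9, 1->1, 0->9), giving [14, 5, 10, 18, 10, 9, 1, 9].

[14, 5, 10, 18, 10, 9, 1, 9]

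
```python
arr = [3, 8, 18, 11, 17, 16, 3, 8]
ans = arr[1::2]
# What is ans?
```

arr has length 8. The slice arr[1::2] selects indices [1, 3, 5, 7] (1->8, 3->11, 5->16, 7->8), giving [8, 11, 16, 8].

[8, 11, 16, 8]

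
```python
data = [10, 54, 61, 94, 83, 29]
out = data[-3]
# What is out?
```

data has length 6. Negative index -3 maps to positive index 6 + (-3) = 3. data[3] = 94.

94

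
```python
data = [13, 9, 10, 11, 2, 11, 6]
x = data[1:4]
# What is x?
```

data has length 7. The slice data[1:4] selects indices [1, 2, 3] (1->9, 2->10, 3->11), giving [9, 10, 11].

[9, 10, 11]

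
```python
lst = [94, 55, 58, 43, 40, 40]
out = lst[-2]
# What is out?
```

lst has length 6. Negative index -2 maps to positive index 6 + (-2) = 4. lst[4] = 40.

40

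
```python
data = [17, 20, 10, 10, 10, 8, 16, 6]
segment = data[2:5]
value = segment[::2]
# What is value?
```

data has length 8. The slice data[2:5] selects indices [2, 3, 4] (2->10, 3->10, 4->10), giving [10, 10, 10]. So segment = [10, 10, 10]. segment has length 3. The slice segment[::2] selects indices [0, 2] (0->10, 2->10), giving [10, 10].

[10, 10]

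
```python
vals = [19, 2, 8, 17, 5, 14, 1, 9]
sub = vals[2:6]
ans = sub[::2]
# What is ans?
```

vals has length 8. The slice vals[2:6] selects indices [2, 3, 4, 5] (2->8, 3->17, 4->5, 5->14), giving [8, 17, 5, 14]. So sub = [8, 17, 5, 14]. sub has length 4. The slice sub[::2] selects indices [0, 2] (0->8, 2->5), giving [8, 5].

[8, 5]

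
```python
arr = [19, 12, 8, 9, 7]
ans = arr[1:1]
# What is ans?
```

arr has length 5. The slice arr[1:1] resolves to an empty index range, so the result is [].

[]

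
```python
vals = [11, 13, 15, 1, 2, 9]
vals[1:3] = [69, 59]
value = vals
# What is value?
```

vals starts as [11, 13, 15, 1, 2, 9] (length 6). The slice vals[1:3] covers indices [1, 2] with values [13, 15]. Replacing that slice with [69, 59] (same length) produces [11, 69, 59, 1, 2, 9].

[11, 69, 59, 1, 2, 9]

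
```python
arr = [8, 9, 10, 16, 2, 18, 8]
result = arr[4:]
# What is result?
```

arr has length 7. The slice arr[4:] selects indices [4, 5, 6] (4->2, 5->18, 6->8), giving [2, 18, 8].

[2, 18, 8]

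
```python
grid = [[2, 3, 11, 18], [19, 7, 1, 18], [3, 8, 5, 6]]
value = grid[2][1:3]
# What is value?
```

grid[2] = [3, 8, 5, 6]. grid[2] has length 4. The slice grid[2][1:3] selects indices [1, 2] (1->8, 2->5), giving [8, 5].

[8, 5]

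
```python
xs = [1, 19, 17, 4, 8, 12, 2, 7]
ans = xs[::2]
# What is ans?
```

xs has length 8. The slice xs[::2] selects indices [0, 2, 4, 6] (0->1, 2->17, 4->8, 6->2), giving [1, 17, 8, 2].

[1, 17, 8, 2]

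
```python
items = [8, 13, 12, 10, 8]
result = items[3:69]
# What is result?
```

items has length 5. The slice items[3:69] selects indices [3, 4] (3->10, 4->8), giving [10, 8].

[10, 8]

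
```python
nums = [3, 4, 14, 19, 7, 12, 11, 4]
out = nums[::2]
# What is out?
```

nums has length 8. The slice nums[::2] selects indices [0, 2, 4, 6] (0->3, 2->14, 4->7, 6->11), giving [3, 14, 7, 11].

[3, 14, 7, 11]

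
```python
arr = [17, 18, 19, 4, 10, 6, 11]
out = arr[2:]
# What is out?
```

arr has length 7. The slice arr[2:] selects indices [2, 3, 4, 5, 6] (2->19, 3->4, 4->10, 5->6, 6->11), giving [19, 4, 10, 6, 11].

[19, 4, 10, 6, 11]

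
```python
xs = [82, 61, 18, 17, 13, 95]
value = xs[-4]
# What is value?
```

xs has length 6. Negative index -4 maps to positive index 6 + (-4) = 2. xs[2] = 18.

18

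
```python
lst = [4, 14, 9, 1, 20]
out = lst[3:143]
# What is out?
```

lst has length 5. The slice lst[3:143] selects indices [3, 4] (3->1, 4->20), giving [1, 20].

[1, 20]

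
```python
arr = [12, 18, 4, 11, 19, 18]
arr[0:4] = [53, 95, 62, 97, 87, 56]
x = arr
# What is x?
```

arr starts as [12, 18, 4, 11, 19, 18] (length 6). The slice arr[0:4] covers indices [0, 1, 2, 3] with values [12, 18, 4, 11]. Replacing that slice with [53, 95, 62, 97, 87, 56] (different length) produces [53, 95, 62, 97, 87, 56, 19, 18].

[53, 95, 62, 97, 87, 56, 19, 18]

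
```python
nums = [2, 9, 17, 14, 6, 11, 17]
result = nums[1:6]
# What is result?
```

nums has length 7. The slice nums[1:6] selects indices [1, 2, 3, 4, 5] (1->9, 2->17, 3->14, 4->6, 5->11), giving [9, 17, 14, 6, 11].

[9, 17, 14, 6, 11]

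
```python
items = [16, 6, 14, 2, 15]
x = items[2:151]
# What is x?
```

items has length 5. The slice items[2:151] selects indices [2, 3, 4] (2->14, 3->2, 4->15), giving [14, 2, 15].

[14, 2, 15]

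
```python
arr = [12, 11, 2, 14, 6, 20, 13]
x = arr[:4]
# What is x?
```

arr has length 7. The slice arr[:4] selects indices [0, 1, 2, 3] (0->12, 1->11, 2->2, 3->14), giving [12, 11, 2, 14].

[12, 11, 2, 14]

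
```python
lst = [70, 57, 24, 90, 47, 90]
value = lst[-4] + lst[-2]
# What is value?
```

lst has length 6. Negative index -4 maps to positive index 6 + (-4) = 2. lst[2] = 24.
lst has length 6. Negative index -2 maps to positive index 6 + (-2) = 4. lst[4] = 47.
Sum: 24 + 47 = 71.

71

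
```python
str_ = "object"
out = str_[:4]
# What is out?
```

str_ has length 6. The slice str_[:4] selects indices [0, 1, 2, 3] (0->'o', 1->'b', 2->'j', 3->'e'), giving 'obje'.

'obje'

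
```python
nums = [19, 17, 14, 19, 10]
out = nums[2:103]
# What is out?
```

nums has length 5. The slice nums[2:103] selects indices [2, 3, 4] (2->14, 3->19, 4->10), giving [14, 19, 10].

[14, 19, 10]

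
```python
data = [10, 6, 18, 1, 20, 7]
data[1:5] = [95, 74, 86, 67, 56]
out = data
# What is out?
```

data starts as [10, 6, 18, 1, 20, 7] (length 6). The slice data[1:5] covers indices [1, 2, 3, 4] with values [6, 18, 1, 20]. Replacing that slice with [95, 74, 86, 67, 56] (different length) produces [10, 95, 74, 86, 67, 56, 7].

[10, 95, 74, 86, 67, 56, 7]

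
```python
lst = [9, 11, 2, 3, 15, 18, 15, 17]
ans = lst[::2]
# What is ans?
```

lst has length 8. The slice lst[::2] selects indices [0, 2, 4, 6] (0->9, 2->2, 4->15, 6->15), giving [9, 2, 15, 15].

[9, 2, 15, 15]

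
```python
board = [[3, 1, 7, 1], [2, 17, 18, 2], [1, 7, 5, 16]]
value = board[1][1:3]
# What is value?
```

board[1] = [2, 17, 18, 2]. board[1] has length 4. The slice board[1][1:3] selects indices [1, 2] (1->17, 2->18), giving [17, 18].

[17, 18]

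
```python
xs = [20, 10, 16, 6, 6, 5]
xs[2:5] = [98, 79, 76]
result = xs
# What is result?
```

xs starts as [20, 10, 16, 6, 6, 5] (length 6). The slice xs[2:5] covers indices [2, 3, 4] with values [16, 6, 6]. Replacing that slice with [98, 79, 76] (same length) produces [20, 10, 98, 79, 76, 5].

[20, 10, 98, 79, 76, 5]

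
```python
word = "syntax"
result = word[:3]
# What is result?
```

word has length 6. The slice word[:3] selects indices [0, 1, 2] (0->'s', 1->'y', 2->'n'), giving 'syn'.

'syn'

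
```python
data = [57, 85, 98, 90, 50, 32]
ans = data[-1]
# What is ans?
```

data has length 6. Negative index -1 maps to positive index 6 + (-1) = 5. data[5] = 32.

32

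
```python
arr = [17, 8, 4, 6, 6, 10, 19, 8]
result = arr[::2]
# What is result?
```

arr has length 8. The slice arr[::2] selects indices [0, 2, 4, 6] (0->17, 2->4, 4->6, 6->19), giving [17, 4, 6, 19].

[17, 4, 6, 19]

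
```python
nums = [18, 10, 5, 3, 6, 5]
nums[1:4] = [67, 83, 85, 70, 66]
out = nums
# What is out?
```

nums starts as [18, 10, 5, 3, 6, 5] (length 6). The slice nums[1:4] covers indices [1, 2, 3] with values [10, 5, 3]. Replacing that slice with [67, 83, 85, 70, 66] (different length) produces [18, 67, 83, 85, 70, 66, 6, 5].

[18, 67, 83, 85, 70, 66, 6, 5]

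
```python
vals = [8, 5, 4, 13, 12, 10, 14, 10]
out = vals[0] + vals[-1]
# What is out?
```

vals has length 8. vals[0] = 8.
vals has length 8. Negative index -1 maps to positive index 8 + (-1) = 7. vals[7] = 10.
Sum: 8 + 10 = 18.

18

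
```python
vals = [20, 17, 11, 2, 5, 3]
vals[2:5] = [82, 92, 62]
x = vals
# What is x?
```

vals starts as [20, 17, 11, 2, 5, 3] (length 6). The slice vals[2:5] covers indices [2, 3, 4] with values [11, 2, 5]. Replacing that slice with [82, 92, 62] (same length) produces [20, 17, 82, 92, 62, 3].

[20, 17, 82, 92, 62, 3]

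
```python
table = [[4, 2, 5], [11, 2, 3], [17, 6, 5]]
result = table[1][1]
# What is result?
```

table[1] = [11, 2, 3]. Taking column 1 of that row yields 2.

2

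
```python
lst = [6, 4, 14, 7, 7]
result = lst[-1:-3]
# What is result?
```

lst has length 5. The slice lst[-1:-3] resolves to an empty index range, so the result is [].

[]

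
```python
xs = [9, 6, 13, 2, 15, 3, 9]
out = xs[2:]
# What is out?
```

xs has length 7. The slice xs[2:] selects indices [2, 3, 4, 5, 6] (2->13, 3->2, 4->15, 5->3, 6->9), giving [13, 2, 15, 3, 9].

[13, 2, 15, 3, 9]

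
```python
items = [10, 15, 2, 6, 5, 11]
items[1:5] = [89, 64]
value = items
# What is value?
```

items starts as [10, 15, 2, 6, 5, 11] (length 6). The slice items[1:5] covers indices [1, 2, 3, 4] with values [15, 2, 6, 5]. Replacing that slice with [89, 64] (different length) produces [10, 89, 64, 11].

[10, 89, 64, 11]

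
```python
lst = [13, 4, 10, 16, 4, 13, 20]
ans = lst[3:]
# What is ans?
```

lst has length 7. The slice lst[3:] selects indices [3, 4, 5, 6] (3->16, 4->4, 5->13, 6->20), giving [16, 4, 13, 20].

[16, 4, 13, 20]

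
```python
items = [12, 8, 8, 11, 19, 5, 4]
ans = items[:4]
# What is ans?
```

items has length 7. The slice items[:4] selects indices [0, 1, 2, 3] (0->12, 1->8, 2->8, 3->11), giving [12, 8, 8, 11].

[12, 8, 8, 11]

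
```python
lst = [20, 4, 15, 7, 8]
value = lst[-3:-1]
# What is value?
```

lst has length 5. The slice lst[-3:-1] selects indices [2, 3] (2->15, 3->7), giving [15, 7].

[15, 7]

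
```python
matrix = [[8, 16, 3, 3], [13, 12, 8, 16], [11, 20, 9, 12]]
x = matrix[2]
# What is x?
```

matrix has 3 rows. Row 2 is [11, 20, 9, 12].

[11, 20, 9, 12]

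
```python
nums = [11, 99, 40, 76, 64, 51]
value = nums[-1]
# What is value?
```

nums has length 6. Negative index -1 maps to positive index 6 + (-1) = 5. nums[5] = 51.

51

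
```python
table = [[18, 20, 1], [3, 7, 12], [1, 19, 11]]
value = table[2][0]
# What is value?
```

table[2] = [1, 19, 11]. Taking column 0 of that row yields 1.

1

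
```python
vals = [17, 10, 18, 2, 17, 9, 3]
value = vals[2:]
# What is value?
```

vals has length 7. The slice vals[2:] selects indices [2, 3, 4, 5, 6] (2->18, 3->2, 4->17, 5->9, 6->3), giving [18, 2, 17, 9, 3].

[18, 2, 17, 9, 3]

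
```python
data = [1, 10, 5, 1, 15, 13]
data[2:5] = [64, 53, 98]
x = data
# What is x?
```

data starts as [1, 10, 5, 1, 15, 13] (length 6). The slice data[2:5] covers indices [2, 3, 4] with values [5, 1, 15]. Replacing that slice with [64, 53, 98] (same length) produces [1, 10, 64, 53, 98, 13].

[1, 10, 64, 53, 98, 13]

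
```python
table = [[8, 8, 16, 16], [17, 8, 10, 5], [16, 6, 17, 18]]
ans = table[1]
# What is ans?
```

table has 3 rows. Row 1 is [17, 8, 10, 5].

[17, 8, 10, 5]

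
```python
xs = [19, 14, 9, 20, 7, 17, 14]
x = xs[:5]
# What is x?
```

xs has length 7. The slice xs[:5] selects indices [0, 1, 2, 3, 4] (0->19, 1->14, 2->9, 3->20, 4->7), giving [19, 14, 9, 20, 7].

[19, 14, 9, 20, 7]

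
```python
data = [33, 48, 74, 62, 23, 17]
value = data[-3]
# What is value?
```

data has length 6. Negative index -3 maps to positive index 6 + (-3) = 3. data[3] = 62.

62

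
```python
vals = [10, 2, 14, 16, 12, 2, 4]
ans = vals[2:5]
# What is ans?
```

vals has length 7. The slice vals[2:5] selects indices [2, 3, 4] (2->14, 3->16, 4->12), giving [14, 16, 12].

[14, 16, 12]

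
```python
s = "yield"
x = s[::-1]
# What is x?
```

s has length 5. The slice s[::-1] selects indices [4, 3, 2, 1, 0] (4->'d', 3->'l', 2->'e', 1->'i', 0->'y'), giving 'dleiy'.

'dleiy'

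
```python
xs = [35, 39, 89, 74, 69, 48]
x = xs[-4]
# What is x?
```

xs has length 6. Negative index -4 maps to positive index 6 + (-4) = 2. xs[2] = 89.

89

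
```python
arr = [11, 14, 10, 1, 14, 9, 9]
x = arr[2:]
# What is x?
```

arr has length 7. The slice arr[2:] selects indices [2, 3, 4, 5, 6] (2->10, 3->1, 4->14, 5->9, 6->9), giving [10, 1, 14, 9, 9].

[10, 1, 14, 9, 9]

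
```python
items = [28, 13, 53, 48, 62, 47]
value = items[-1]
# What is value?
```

items has length 6. Negative index -1 maps to positive index 6 + (-1) = 5. items[5] = 47.

47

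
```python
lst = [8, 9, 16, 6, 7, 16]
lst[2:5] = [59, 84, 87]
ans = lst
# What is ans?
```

lst starts as [8, 9, 16, 6, 7, 16] (length 6). The slice lst[2:5] covers indices [2, 3, 4] with values [16, 6, 7]. Replacing that slice with [59, 84, 87] (same length) produces [8, 9, 59, 84, 87, 16].

[8, 9, 59, 84, 87, 16]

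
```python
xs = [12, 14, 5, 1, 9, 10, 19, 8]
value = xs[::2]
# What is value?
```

xs has length 8. The slice xs[::2] selects indices [0, 2, 4, 6] (0->12, 2->5, 4->9, 6->19), giving [12, 5, 9, 19].

[12, 5, 9, 19]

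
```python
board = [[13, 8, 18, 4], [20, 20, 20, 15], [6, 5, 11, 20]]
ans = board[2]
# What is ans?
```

board has 3 rows. Row 2 is [6, 5, 11, 20].

[6, 5, 11, 20]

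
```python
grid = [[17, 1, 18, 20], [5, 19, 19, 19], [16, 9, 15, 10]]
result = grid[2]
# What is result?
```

grid has 3 rows. Row 2 is [16, 9, 15, 10].

[16, 9, 15, 10]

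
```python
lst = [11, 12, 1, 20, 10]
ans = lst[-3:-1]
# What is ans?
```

lst has length 5. The slice lst[-3:-1] selects indices [2, 3] (2->1, 3->20), giving [1, 20].

[1, 20]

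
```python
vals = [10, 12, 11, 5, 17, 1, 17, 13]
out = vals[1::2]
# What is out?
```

vals has length 8. The slice vals[1::2] selects indices [1, 3, 5, 7] (1->12, 3->5, 5->1, 7->13), giving [12, 5, 1, 13].

[12, 5, 1, 13]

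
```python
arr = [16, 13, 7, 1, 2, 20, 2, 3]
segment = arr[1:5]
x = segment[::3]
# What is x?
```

arr has length 8. The slice arr[1:5] selects indices [1, 2, 3, 4] (1->13, 2->7, 3->1, 4->2), giving [13, 7, 1, 2]. So segment = [13, 7, 1, 2]. segment has length 4. The slice segment[::3] selects indices [0, 3] (0->13, 3->2), giving [13, 2].

[13, 2]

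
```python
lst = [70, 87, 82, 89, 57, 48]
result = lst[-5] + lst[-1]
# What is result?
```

lst has length 6. Negative index -5 maps to positive index 6 + (-5) = 1. lst[1] = 87.
lst has length 6. Negative index -1 maps to positive index 6 + (-1) = 5. lst[5] = 48.
Sum: 87 + 48 = 135.

135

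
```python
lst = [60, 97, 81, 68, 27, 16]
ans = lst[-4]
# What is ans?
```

lst has length 6. Negative index -4 maps to positive index 6 + (-4) = 2. lst[2] = 81.

81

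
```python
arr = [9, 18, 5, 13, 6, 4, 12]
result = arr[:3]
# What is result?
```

arr has length 7. The slice arr[:3] selects indices [0, 1, 2] (0->9, 1->18, 2->5), giving [9, 18, 5].

[9, 18, 5]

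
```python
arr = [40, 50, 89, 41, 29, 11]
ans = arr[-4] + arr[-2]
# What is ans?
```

arr has length 6. Negative index -4 maps to positive index 6 + (-4) = 2. arr[2] = 89.
arr has length 6. Negative index -2 maps to positive index 6 + (-2) = 4. arr[4] = 29.
Sum: 89 + 29 = 118.

118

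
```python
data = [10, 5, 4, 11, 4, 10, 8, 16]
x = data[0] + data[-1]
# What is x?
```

data has length 8. data[0] = 10.
data has length 8. Negative index -1 maps to positive index 8 + (-1) = 7. data[7] = 16.
Sum: 10 + 16 = 26.

26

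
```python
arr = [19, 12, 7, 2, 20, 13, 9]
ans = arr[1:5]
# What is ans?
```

arr has length 7. The slice arr[1:5] selects indices [1, 2, 3, 4] (1->12, 2->7, 3->2, 4->20), giving [12, 7, 2, 20].

[12, 7, 2, 20]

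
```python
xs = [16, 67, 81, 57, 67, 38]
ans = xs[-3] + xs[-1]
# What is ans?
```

xs has length 6. Negative index -3 maps to positive index 6 + (-3) = 3. xs[3] = 57.
xs has length 6. Negative index -1 maps to positive index 6 + (-1) = 5. xs[5] = 38.
Sum: 57 + 38 = 95.

95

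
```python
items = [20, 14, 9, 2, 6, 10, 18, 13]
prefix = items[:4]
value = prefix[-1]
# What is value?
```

items has length 8. The slice items[:4] selects indices [0, 1, 2, 3] (0->20, 1->14, 2->9, 3->2), giving [20, 14, 9, 2]. So prefix = [20, 14, 9, 2]. Then prefix[-1] = 2.

2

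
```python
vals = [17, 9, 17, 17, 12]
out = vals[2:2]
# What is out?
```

vals has length 5. The slice vals[2:2] resolves to an empty index range, so the result is [].

[]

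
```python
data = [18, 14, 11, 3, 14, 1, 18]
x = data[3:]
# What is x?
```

data has length 7. The slice data[3:] selects indices [3, 4, 5, 6] (3->3, 4->14, 5->1, 6->18), giving [3, 14, 1, 18].

[3, 14, 1, 18]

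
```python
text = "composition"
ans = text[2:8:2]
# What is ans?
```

text has length 11. The slice text[2:8:2] selects indices [2, 4, 6] (2->'m', 4->'o', 6->'i'), giving 'moi'.

'moi'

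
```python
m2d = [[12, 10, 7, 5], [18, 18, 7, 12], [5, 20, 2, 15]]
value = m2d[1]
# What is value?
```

m2d has 3 rows. Row 1 is [18, 18, 7, 12].

[18, 18, 7, 12]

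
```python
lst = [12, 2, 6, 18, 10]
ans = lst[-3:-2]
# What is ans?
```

lst has length 5. The slice lst[-3:-2] selects indices [2] (2->6), giving [6].

[6]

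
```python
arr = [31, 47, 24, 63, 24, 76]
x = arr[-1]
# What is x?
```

arr has length 6. Negative index -1 maps to positive index 6 + (-1) = 5. arr[5] = 76.

76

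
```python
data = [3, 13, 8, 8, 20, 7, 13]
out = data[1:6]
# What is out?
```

data has length 7. The slice data[1:6] selects indices [1, 2, 3, 4, 5] (1->13, 2->8, 3->8, 4->20, 5->7), giving [13, 8, 8, 20, 7].

[13, 8, 8, 20, 7]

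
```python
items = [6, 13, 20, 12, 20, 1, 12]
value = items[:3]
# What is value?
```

items has length 7. The slice items[:3] selects indices [0, 1, 2] (0->6, 1->13, 2->20), giving [6, 13, 20].

[6, 13, 20]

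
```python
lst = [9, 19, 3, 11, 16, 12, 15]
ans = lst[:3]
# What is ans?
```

lst has length 7. The slice lst[:3] selects indices [0, 1, 2] (0->9, 1->19, 2->3), giving [9, 19, 3].

[9, 19, 3]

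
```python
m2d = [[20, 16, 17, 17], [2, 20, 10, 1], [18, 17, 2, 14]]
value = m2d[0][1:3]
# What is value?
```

m2d[0] = [20, 16, 17, 17]. m2d[0] has length 4. The slice m2d[0][1:3] selects indices [1, 2] (1->16, 2->17), giving [16, 17].

[16, 17]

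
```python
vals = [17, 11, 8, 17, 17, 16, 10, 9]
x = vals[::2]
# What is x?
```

vals has length 8. The slice vals[::2] selects indices [0, 2, 4, 6] (0->17, 2->8, 4->17, 6->10), giving [17, 8, 17, 10].

[17, 8, 17, 10]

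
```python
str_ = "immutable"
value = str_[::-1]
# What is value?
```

str_ has length 9. The slice str_[::-1] selects indices [8, 7, 6, 5, 4, 3, 2, 1, 0] (8->'e', 7->'l', 6->'b', 5->'a', 4->'t', 3->'u', 2->'m', 1->'m', 0->'i'), giving 'elbatummi'.

'elbatummi'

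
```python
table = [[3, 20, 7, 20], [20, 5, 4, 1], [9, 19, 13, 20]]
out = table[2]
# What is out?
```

table has 3 rows. Row 2 is [9, 19, 13, 20].

[9, 19, 13, 20]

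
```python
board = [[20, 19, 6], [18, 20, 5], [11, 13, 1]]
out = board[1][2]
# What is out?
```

board[1] = [18, 20, 5]. Taking column 2 of that row yields 5.

5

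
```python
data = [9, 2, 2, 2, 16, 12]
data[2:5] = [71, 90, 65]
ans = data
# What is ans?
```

data starts as [9, 2, 2, 2, 16, 12] (length 6). The slice data[2:5] covers indices [2, 3, 4] with values [2, 2, 16]. Replacing that slice with [71, 90, 65] (same length) produces [9, 2, 71, 90, 65, 12].

[9, 2, 71, 90, 65, 12]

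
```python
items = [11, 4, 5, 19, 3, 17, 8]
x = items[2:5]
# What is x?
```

items has length 7. The slice items[2:5] selects indices [2, 3, 4] (2->5, 3->19, 4->3), giving [5, 19, 3].

[5, 19, 3]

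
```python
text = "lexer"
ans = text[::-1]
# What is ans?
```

text has length 5. The slice text[::-1] selects indices [4, 3, 2, 1, 0] (4->'r', 3->'e', 2->'x', 1->'e', 0->'l'), giving 'rexel'.

'rexel'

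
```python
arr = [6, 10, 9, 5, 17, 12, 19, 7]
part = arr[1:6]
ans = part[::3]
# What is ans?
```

arr has length 8. The slice arr[1:6] selects indices [1, 2, 3, 4, 5] (1->10, 2->9, 3->5, 4->17, 5->12), giving [10, 9, 5, 17, 12]. So part = [10, 9, 5, 17, 12]. part has length 5. The slice part[::3] selects indices [0, 3] (0->10, 3->17), giving [10, 17].

[10, 17]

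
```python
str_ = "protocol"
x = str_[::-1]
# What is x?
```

str_ has length 8. The slice str_[::-1] selects indices [7, 6, 5, 4, 3, 2, 1, 0] (7->'l', 6->'o', 5->'c', 4->'o', 3->'t', 2->'o', 1->'r', 0->'p'), giving 'locotorp'.

'locotorp'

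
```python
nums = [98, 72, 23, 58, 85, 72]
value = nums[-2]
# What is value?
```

nums has length 6. Negative index -2 maps to positive index 6 + (-2) = 4. nums[4] = 85.

85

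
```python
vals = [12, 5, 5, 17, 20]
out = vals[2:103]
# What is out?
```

vals has length 5. The slice vals[2:103] selects indices [2, 3, 4] (2->5, 3->17, 4->20), giving [5, 17, 20].

[5, 17, 20]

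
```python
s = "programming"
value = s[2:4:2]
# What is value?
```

s has length 11. The slice s[2:4:2] selects indices [2] (2->'o'), giving 'o'.

'o'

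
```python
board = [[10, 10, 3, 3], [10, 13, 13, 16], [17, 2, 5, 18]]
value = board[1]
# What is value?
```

board has 3 rows. Row 1 is [10, 13, 13, 16].

[10, 13, 13, 16]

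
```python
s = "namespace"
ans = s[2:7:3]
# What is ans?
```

s has length 9. The slice s[2:7:3] selects indices [2, 5] (2->'m', 5->'p'), giving 'mp'.

'mp'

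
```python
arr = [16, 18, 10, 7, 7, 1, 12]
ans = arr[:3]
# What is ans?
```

arr has length 7. The slice arr[:3] selects indices [0, 1, 2] (0->16, 1->18, 2->10), giving [16, 18, 10].

[16, 18, 10]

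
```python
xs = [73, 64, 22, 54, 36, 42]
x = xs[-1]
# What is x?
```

xs has length 6. Negative index -1 maps to positive index 6 + (-1) = 5. xs[5] = 42.

42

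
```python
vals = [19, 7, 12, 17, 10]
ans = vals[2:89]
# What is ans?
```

vals has length 5. The slice vals[2:89] selects indices [2, 3, 4] (2->12, 3->17, 4->10), giving [12, 17, 10].

[12, 17, 10]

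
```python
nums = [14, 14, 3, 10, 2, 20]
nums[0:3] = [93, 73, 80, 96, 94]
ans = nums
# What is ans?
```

nums starts as [14, 14, 3, 10, 2, 20] (length 6). The slice nums[0:3] covers indices [0, 1, 2] with values [14, 14, 3]. Replacing that slice with [93, 73, 80, 96, 94] (different length) produces [93, 73, 80, 96, 94, 10, 2, 20].

[93, 73, 80, 96, 94, 10, 2, 20]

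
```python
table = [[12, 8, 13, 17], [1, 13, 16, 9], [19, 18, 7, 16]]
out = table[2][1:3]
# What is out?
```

table[2] = [19, 18, 7, 16]. table[2] has length 4. The slice table[2][1:3] selects indices [1, 2] (1->18, 2->7), giving [18, 7].

[18, 7]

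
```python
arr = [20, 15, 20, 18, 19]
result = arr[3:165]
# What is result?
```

arr has length 5. The slice arr[3:165] selects indices [3, 4] (3->18, 4->19), giving [18, 19].

[18, 19]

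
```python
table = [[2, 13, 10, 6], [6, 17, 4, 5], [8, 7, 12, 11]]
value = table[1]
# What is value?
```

table has 3 rows. Row 1 is [6, 17, 4, 5].

[6, 17, 4, 5]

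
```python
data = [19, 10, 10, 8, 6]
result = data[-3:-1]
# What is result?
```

data has length 5. The slice data[-3:-1] selects indices [2, 3] (2->10, 3->8), giving [10, 8].

[10, 8]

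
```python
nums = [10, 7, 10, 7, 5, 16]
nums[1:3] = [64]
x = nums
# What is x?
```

nums starts as [10, 7, 10, 7, 5, 16] (length 6). The slice nums[1:3] covers indices [1, 2] with values [7, 10]. Replacing that slice with [64] (different length) produces [10, 64, 7, 5, 16].

[10, 64, 7, 5, 16]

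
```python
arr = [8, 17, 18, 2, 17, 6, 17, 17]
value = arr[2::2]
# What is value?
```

arr has length 8. The slice arr[2::2] selects indices [2, 4, 6] (2->18, 4->17, 6->17), giving [18, 17, 17].

[18, 17, 17]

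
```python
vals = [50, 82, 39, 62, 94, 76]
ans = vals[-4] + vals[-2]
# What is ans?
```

vals has length 6. Negative index -4 maps to positive index 6 + (-4) = 2. vals[2] = 39.
vals has length 6. Negative index -2 maps to positive index 6 + (-2) = 4. vals[4] = 94.
Sum: 39 + 94 = 133.

133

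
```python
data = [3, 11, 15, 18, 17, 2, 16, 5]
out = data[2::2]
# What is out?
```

data has length 8. The slice data[2::2] selects indices [2, 4, 6] (2->15, 4->17, 6->16), giving [15, 17, 16].

[15, 17, 16]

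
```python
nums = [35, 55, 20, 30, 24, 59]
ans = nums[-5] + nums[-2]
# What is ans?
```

nums has length 6. Negative index -5 maps to positive index 6 + (-5) = 1. nums[1] = 55.
nums has length 6. Negative index -2 maps to positive index 6 + (-2) = 4. nums[4] = 24.
Sum: 55 + 24 = 79.

79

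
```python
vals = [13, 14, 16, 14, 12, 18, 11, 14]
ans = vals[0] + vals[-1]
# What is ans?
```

vals has length 8. vals[0] = 13.
vals has length 8. Negative index -1 maps to positive index 8 + (-1) = 7. vals[7] = 14.
Sum: 13 + 14 = 27.

27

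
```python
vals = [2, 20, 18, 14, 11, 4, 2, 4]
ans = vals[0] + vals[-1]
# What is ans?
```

vals has length 8. vals[0] = 2.
vals has length 8. Negative index -1 maps to positive index 8 + (-1) = 7. vals[7] = 4.
Sum: 2 + 4 = 6.

6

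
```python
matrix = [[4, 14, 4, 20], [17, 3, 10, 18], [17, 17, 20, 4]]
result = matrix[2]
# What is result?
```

matrix has 3 rows. Row 2 is [17, 17, 20, 4].

[17, 17, 20, 4]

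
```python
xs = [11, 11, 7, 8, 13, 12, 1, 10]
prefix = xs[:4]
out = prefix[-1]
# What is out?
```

xs has length 8. The slice xs[:4] selects indices [0, 1, 2, 3] (0->11, 1->11, 2->7, 3->8), giving [11, 11, 7, 8]. So prefix = [11, 11, 7, 8]. Then prefix[-1] = 8.

8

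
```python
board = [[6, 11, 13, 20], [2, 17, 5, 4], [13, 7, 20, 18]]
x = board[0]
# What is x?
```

board has 3 rows. Row 0 is [6, 11, 13, 20].

[6, 11, 13, 20]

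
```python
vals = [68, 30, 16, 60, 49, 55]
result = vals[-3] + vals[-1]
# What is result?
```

vals has length 6. Negative index -3 maps to positive index 6 + (-3) = 3. vals[3] = 60.
vals has length 6. Negative index -1 maps to positive index 6 + (-1) = 5. vals[5] = 55.
Sum: 60 + 55 = 115.

115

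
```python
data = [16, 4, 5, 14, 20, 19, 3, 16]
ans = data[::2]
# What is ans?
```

data has length 8. The slice data[::2] selects indices [0, 2, 4, 6] (0->16, 2->5, 4->20, 6->3), giving [16, 5, 20, 3].

[16, 5, 20, 3]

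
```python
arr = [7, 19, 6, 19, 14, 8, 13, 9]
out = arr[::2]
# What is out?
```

arr has length 8. The slice arr[::2] selects indices [0, 2, 4, 6] (0->7, 2->6, 4->14, 6->13), giving [7, 6, 14, 13].

[7, 6, 14, 13]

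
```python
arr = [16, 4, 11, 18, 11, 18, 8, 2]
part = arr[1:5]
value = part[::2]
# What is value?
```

arr has length 8. The slice arr[1:5] selects indices [1, 2, 3, 4] (1->4, 2->11, 3->18, 4->11), giving [4, 11, 18, 11]. So part = [4, 11, 18, 11]. part has length 4. The slice part[::2] selects indices [0, 2] (0->4, 2->18), giving [4, 18].

[4, 18]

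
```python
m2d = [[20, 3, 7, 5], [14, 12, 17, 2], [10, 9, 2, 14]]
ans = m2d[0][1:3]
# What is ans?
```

m2d[0] = [20, 3, 7, 5]. m2d[0] has length 4. The slice m2d[0][1:3] selects indices [1, 2] (1->3, 2->7), giving [3, 7].

[3, 7]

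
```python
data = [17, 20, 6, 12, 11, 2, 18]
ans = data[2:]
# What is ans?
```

data has length 7. The slice data[2:] selects indices [2, 3, 4, 5, 6] (2->6, 3->12, 4->11, 5->2, 6->18), giving [6, 12, 11, 2, 18].

[6, 12, 11, 2, 18]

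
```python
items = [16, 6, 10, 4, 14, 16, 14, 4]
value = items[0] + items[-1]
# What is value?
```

items has length 8. items[0] = 16.
items has length 8. Negative index -1 maps to positive index 8 + (-1) = 7. items[7] = 4.
Sum: 16 + 4 = 20.

20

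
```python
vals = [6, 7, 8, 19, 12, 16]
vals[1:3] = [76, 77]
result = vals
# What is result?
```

vals starts as [6, 7, 8, 19, 12, 16] (length 6). The slice vals[1:3] covers indices [1, 2] with values [7, 8]. Replacing that slice with [76, 77] (same length) produces [6, 76, 77, 19, 12, 16].

[6, 76, 77, 19, 12, 16]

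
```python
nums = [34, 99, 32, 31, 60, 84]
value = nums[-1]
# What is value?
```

nums has length 6. Negative index -1 maps to positive index 6 + (-1) = 5. nums[5] = 84.

84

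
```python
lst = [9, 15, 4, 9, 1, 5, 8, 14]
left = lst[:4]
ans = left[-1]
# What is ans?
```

lst has length 8. The slice lst[:4] selects indices [0, 1, 2, 3] (0->9, 1->15, 2->4, 3->9), giving [9, 15, 4, 9]. So left = [9, 15, 4, 9]. Then left[-1] = 9.

9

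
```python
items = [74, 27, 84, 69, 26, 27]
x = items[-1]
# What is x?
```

items has length 6. Negative index -1 maps to positive index 6 + (-1) = 5. items[5] = 27.

27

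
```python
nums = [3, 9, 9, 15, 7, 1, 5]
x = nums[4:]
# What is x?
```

nums has length 7. The slice nums[4:] selects indices [4, 5, 6] (4->7, 5->1, 6->5), giving [7, 1, 5].

[7, 1, 5]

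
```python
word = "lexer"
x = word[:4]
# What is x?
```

word has length 5. The slice word[:4] selects indices [0, 1, 2, 3] (0->'l', 1->'e', 2->'x', 3->'e'), giving 'lexe'.

'lexe'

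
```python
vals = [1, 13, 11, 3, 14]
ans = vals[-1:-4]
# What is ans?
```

vals has length 5. The slice vals[-1:-4] resolves to an empty index range, so the result is [].

[]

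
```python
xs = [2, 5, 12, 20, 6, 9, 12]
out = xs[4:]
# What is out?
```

xs has length 7. The slice xs[4:] selects indices [4, 5, 6] (4->6, 5->9, 6->12), giving [6, 9, 12].

[6, 9, 12]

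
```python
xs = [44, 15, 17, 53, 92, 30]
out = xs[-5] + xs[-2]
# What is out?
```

xs has length 6. Negative index -5 maps to positive index 6 + (-5) = 1. xs[1] = 15.
xs has length 6. Negative index -2 maps to positive index 6 + (-2) = 4. xs[4] = 92.
Sum: 15 + 92 = 107.

107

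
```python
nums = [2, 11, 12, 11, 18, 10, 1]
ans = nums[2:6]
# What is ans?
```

nums has length 7. The slice nums[2:6] selects indices [2, 3, 4, 5] (2->12, 3->11, 4->18, 5->10), giving [12, 11, 18, 10].

[12, 11, 18, 10]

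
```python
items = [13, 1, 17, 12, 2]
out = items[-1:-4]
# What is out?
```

items has length 5. The slice items[-1:-4] resolves to an empty index range, so the result is [].

[]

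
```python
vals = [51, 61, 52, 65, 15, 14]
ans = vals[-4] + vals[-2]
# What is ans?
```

vals has length 6. Negative index -4 maps to positive index 6 + (-4) = 2. vals[2] = 52.
vals has length 6. Negative index -2 maps to positive index 6 + (-2) = 4. vals[4] = 15.
Sum: 52 + 15 = 67.

67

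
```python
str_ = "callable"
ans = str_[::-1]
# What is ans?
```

str_ has length 8. The slice str_[::-1] selects indices [7, 6, 5, 4, 3, 2, 1, 0] (7->'e', 6->'l', 5->'b', 4->'a', 3->'l', 2->'l', 1->'a', 0->'c'), giving 'elballac'.

'elballac'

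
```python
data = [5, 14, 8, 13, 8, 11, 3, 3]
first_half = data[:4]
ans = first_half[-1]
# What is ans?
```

data has length 8. The slice data[:4] selects indices [0, 1, 2, 3] (0->5, 1->14, 2->8, 3->13), giving [5, 14, 8, 13]. So first_half = [5, 14, 8, 13]. Then first_half[-1] = 13.

13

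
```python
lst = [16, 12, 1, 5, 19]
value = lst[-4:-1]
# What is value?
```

lst has length 5. The slice lst[-4:-1] selects indices [1, 2, 3] (1->12, 2->1, 3->5), giving [12, 1, 5].

[12, 1, 5]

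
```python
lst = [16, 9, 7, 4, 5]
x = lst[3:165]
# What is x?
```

lst has length 5. The slice lst[3:165] selects indices [3, 4] (3->4, 4->5), giving [4, 5].

[4, 5]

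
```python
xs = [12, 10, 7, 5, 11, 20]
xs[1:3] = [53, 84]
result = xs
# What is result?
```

xs starts as [12, 10, 7, 5, 11, 20] (length 6). The slice xs[1:3] covers indices [1, 2] with values [10, 7]. Replacing that slice with [53, 84] (same length) produces [12, 53, 84, 5, 11, 20].

[12, 53, 84, 5, 11, 20]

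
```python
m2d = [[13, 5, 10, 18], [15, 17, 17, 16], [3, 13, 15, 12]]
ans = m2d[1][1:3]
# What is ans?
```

m2d[1] = [15, 17, 17, 16]. m2d[1] has length 4. The slice m2d[1][1:3] selects indices [1, 2] (1->17, 2->17), giving [17, 17].

[17, 17]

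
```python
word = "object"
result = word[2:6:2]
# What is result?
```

word has length 6. The slice word[2:6:2] selects indices [2, 4] (2->'j', 4->'c'), giving 'jc'.

'jc'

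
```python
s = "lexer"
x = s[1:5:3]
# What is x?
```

s has length 5. The slice s[1:5:3] selects indices [1, 4] (1->'e', 4->'r'), giving 'er'.

'er'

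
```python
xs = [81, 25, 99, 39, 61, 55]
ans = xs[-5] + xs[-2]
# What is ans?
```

xs has length 6. Negative index -5 maps to positive index 6 + (-5) = 1. xs[1] = 25.
xs has length 6. Negative index -2 maps to positive index 6 + (-2) = 4. xs[4] = 61.
Sum: 25 + 61 = 86.

86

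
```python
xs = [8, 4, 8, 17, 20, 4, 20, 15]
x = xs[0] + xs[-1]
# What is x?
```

xs has length 8. xs[0] = 8.
xs has length 8. Negative index -1 maps to positive index 8 + (-1) = 7. xs[7] = 15.
Sum: 8 + 15 = 23.

23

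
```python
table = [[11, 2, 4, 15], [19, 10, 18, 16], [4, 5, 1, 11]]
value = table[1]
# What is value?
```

table has 3 rows. Row 1 is [19, 10, 18, 16].

[19, 10, 18, 16]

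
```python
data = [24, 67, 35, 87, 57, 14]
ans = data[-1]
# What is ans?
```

data has length 6. Negative index -1 maps to positive index 6 + (-1) = 5. data[5] = 14.

14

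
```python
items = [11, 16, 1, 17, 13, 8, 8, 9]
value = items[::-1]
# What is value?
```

items has length 8. The slice items[::-1] selects indices [7, 6, 5, 4, 3, 2, 1, 0] (7->9, 6->8, 5->8, 4->13, 3->17, 2->1, 1->16, 0->11), giving [9, 8, 8, 13, 17, 1, 16, 11].

[9, 8, 8, 13, 17, 1, 16, 11]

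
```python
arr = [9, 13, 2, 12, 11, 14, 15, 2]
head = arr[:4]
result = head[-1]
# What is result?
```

arr has length 8. The slice arr[:4] selects indices [0, 1, 2, 3] (0->9, 1->13, 2->2, 3->12), giving [9, 13, 2, 12]. So head = [9, 13, 2, 12]. Then head[-1] = 12.

12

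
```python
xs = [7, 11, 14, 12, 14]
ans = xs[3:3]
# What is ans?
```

xs has length 5. The slice xs[3:3] resolves to an empty index range, so the result is [].

[]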